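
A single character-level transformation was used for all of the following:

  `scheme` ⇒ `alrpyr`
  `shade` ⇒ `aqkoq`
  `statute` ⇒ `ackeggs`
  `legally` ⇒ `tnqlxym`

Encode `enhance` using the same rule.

The shift increases by 1 at each position, starting from +8: 8, 9, 10, ….
Applying it to enhance: e+8=m, n+9=w, h+10=r, a+11=l, n+12=z, c+13=p, e+14=s.

mwrlzps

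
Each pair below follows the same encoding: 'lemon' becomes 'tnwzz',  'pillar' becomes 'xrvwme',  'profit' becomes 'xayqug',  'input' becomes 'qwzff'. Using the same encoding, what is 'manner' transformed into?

Each letter shifts forward by (position + 8), i.e. 8, 9, 10, … — the shift grows by one for each successive letter.
For manner: m+8=u, a+9=j, n+10=x, n+11=y, e+12=q, r+13=e.

ujxyqe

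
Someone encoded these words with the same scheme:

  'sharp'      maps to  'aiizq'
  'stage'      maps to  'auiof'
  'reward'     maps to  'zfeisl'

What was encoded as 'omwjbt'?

global

Shifts by position in sharp: pos 0: s→a (+8), pos 1: h→i (+1), pos 2: a→i (+8), pos 3: r→z (+8), pos 4: p→q (+1) — repeating every 3. It's a Vigenère-style cipher with numeric key [8,1,8]: position i shifts by key[i mod 3].
Undoing it on omwjbt: o−8=g, m−1=l, w−8=o, j−8=b, b−1=a, t−8=l.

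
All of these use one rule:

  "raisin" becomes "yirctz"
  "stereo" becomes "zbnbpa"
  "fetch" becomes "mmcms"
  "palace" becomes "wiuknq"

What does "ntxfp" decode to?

Each letter shifts forward by (position + 7), i.e. 7, 8, 9, … — the shift grows by one for each successive letter.
Decoding ntxfp: n−7=g, t−8=l, x−9=o, f−10=v, p−11=e.

glove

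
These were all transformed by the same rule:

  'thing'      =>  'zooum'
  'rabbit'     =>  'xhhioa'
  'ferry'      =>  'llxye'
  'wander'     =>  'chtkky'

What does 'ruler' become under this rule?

Shifts by position in thing: pos 0: t→z (+6), pos 1: h→o (+7), pos 2: i→o (+6), pos 3: n→u (+7) — repeating every 2. The shifts repeat in a cycle of length 2: positions 0,1,… shift by +6, +7, then the pattern repeats.
Applying it to ruler: r+6=x, u+7=b, l+6=r, e+7=l, r+6=x.

xbrlx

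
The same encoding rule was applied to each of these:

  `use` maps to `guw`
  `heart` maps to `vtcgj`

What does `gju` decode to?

she

The output letters match the input read backwards, each shifted +2: use reversed is esu. Two steps: reverse the string, then apply a Caesar shift of +2.
Decoding gju: shift back: g−2=e, j−2=h, u−2=s → ehs; then reverse → she.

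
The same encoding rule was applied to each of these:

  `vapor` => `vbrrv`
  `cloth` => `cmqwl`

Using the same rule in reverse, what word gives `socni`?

snake

In vapor: v→v is +0, a→b is +1, p→r is +2, o→r is +3 — the shift increases by 1 each position. The shift increases by 1 at each position, starting from +0: 0, 1, 2, ….
Reversing it on socni: s−0=s, o−1=n, c−2=a, n−3=k, i−4=e.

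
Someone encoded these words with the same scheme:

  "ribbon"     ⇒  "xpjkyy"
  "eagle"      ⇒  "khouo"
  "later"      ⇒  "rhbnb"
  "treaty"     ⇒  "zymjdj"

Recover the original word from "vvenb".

power

In ribbon: r→x is +6, i→p is +7, b→j is +8, b→k is +9 — the shift increases by 1 each position. Letter i (0-indexed) is shifted by i+6, so successive shifts are 6, 7, 8, ….
Undoing it on vvenb: v−6=p, v−7=o, e−8=w, n−9=e, b−10=r.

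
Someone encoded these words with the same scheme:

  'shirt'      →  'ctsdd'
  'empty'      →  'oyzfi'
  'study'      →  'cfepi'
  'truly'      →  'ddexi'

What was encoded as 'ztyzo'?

Shifts by position in shirt: pos 0: s→c (+10), pos 1: h→t (+12), pos 2: i→s (+10), pos 3: r→d (+12) — repeating every 2. It's a Vigenère-style cipher with numeric key [10,12]: position i shifts by key[i mod 2].
Decoding ztyzo: z−10=p, t−12=h, y−10=o, z−12=n, o−10=e.

phone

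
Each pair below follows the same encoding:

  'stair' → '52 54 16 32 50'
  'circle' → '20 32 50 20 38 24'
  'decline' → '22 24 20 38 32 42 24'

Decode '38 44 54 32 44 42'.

lotion

s(#19)→52 and t(#20)→54: differences scale by 2, so n = 2·pos + 14. The formula is n = 2×(alphabet index, a=1) + 14.
Decoding 38 44 54 32 44 42: 38→(38−14)÷2=12=l, 44→(44−14)÷2=15=o, 54→(54−14)÷2=20=t, 32→(32−14)÷2=9=i, 44→(44−14)÷2=15=o, 42→(42−14)÷2=14=n.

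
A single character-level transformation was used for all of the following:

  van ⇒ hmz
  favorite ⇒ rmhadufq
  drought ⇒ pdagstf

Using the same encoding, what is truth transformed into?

Compare letters: v→h is +12, a→m is +12, n→z is +12 — a constant shift. Each letter is shifted forward by 12 in the alphabet (a Caesar shift of +12).
On truth: t+12=f, r+12=d, u+12=g, t+12=f, h+12=t.

fdgft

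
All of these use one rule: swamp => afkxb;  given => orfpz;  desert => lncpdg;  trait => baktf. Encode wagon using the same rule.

In swamp: s→a is +8, w→f is +9, a→k is +10, m→x is +11 — the shift increases by 1 each position. The shift increases by 1 at each position, starting from +8: 8, 9, 10, ….
For wagon: w+8=e, a+9=j, g+10=q, o+11=z, n+12=z.

ejqzz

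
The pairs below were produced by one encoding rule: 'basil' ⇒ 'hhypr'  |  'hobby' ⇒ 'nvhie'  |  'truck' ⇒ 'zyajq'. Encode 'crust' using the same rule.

Shifts by position in basil: pos 0: b→h (+6), pos 1: a→h (+7), pos 2: s→y (+6), pos 3: i→p (+7) — repeating every 2. It's a Vigenère-style cipher with numeric key [6,7]: position i shifts by key[i mod 2].
For crust: c+6=i, r+7=y, u+6=a, s+7=z, t+6=z.

iyazz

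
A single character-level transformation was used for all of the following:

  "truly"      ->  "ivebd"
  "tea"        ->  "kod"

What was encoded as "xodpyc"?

soften

The output letters match the input read backwards, each shifted +10: truly reversed is ylurt. Two steps: reverse the string, then apply a Caesar shift of +10.
Reversing it on xodpyc: shift back: x−10=n, o−10=e, d−10=t, p−10=f, y−10=o, c−10=s → netfos; then reverse → soften.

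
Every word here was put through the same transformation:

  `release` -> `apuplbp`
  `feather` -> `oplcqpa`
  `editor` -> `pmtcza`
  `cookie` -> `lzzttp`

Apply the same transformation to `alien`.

lutpw

The shift depends on letter class: consonant r→a is +9, but vowel e→p is +11. The rule splits by letter class: vowels +11, consonants +9.
On alien: a(vowel)+11=l, l(cons)+9=u, i(vowel)+11=t, e(vowel)+11=p, n(cons)+9=w.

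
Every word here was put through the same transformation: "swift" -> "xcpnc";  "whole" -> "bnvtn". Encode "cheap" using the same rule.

hnliy

In swift: s→x is +5, w→c is +6, i→p is +7, f→n is +8 — the shift increases by 1 each position. Letter i (0-indexed) is shifted by i+5, so successive shifts are 5, 6, 7, ….
On cheap: c+5=h, h+6=n, e+7=l, a+8=i, p+9=y.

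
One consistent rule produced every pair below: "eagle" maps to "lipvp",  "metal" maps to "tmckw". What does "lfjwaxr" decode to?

In eagle: e→l is +7, a→i is +8, g→p is +9, l→v is +10 — the shift increases by 1 each position. Each letter shifts forward by (position + 7), i.e. 7, 8, 9, … — the shift grows by one for each successive letter.
Reversing it on lfjwaxr: l−7=e, f−8=x, j−9=a, w−10=m, a−11=p, x−12=l, r−13=e.

example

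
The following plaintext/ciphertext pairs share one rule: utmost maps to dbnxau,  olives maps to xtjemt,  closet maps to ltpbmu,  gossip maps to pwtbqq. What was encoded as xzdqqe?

orchid

Shifts by position in utmost: pos 0: u→d (+9), pos 1: t→b (+8), pos 2: m→n (+1), pos 3: o→x (+9), pos 4: s→a (+8), pos 5: t→u (+1) — repeating every 3. It's a Vigenère-style cipher with numeric key [9,8,1]: position i shifts by key[i mod 3].
Decoding xzdqqe: x−9=o, z−8=r, d−1=c, q−9=h, q−8=i, e−1=d.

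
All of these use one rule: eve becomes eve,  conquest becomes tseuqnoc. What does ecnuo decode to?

ounce

The output letters match the input read backwards: eve reversed is eve. The word is simply reversed.
Undoing it on ecnuo: then reverse → ounce.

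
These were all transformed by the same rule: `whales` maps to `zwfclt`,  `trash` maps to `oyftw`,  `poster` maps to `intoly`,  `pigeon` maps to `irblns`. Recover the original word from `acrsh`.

blink

Each letter's alphabet position (a=0..z=25) is mapped through 21·x+5 mod 26 — an affine cipher.
Reversing it on acrsh: a(0)→5·(0−5)≡1=b; c(2)→5·(2−5)≡11=l; r(17)→5·(17−5)≡8=i; s(18)→5·(18−5)≡13=n; h(7)→5·(7−5)≡10=k (all mod 26).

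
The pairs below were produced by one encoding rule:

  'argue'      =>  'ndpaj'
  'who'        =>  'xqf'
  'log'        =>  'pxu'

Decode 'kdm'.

The output letters match the input read backwards, each shifted +9: argue reversed is eugra. The word is reversed, then every letter is shifted forward by 9.
Undoing it on kdm: shift back: k−9=b, d−9=u, m−9=d → bud; then reverse → dub.

dub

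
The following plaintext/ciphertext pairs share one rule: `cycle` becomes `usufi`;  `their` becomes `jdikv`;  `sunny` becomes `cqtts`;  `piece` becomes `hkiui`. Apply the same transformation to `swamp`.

Treating letters as 0–25, the rule is x ↦ 7x + 6 (mod 26).
Applying it to swamp: s(18)→7·18+6≡2=c; w(22)→7·22+6≡4=e; a(0)→7·0+6≡6=g; m(12)→7·12+6≡12=m; p(15)→7·15+6≡7=h (all mod 26).

cegmh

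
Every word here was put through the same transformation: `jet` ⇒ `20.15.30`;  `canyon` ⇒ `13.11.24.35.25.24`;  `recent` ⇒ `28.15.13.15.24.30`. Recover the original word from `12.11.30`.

The number is (letter's place in the alphabet, a=1) + 10.
Decoding 12.11.30: 12→(12−10)÷1=2=b, 11→(11−10)÷1=1=a, 30→(30−10)÷1=20=t.

bat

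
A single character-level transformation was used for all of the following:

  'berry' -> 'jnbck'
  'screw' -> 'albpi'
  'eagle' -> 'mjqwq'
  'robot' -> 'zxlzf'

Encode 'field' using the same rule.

nrowp

Letter i (0-indexed) is shifted by i+8, so successive shifts are 8, 9, 10, ….
Applying it to field: f+8=n, i+9=r, e+10=o, l+11=w, d+12=p.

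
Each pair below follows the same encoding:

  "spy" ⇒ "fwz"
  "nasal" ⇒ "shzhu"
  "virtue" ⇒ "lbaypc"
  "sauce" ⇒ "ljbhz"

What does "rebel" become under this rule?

slily

The output letters match the input read backwards, each shifted +7: spy reversed is yps. Two steps: reverse the string, then apply a Caesar shift of +7.
On rebel: reverse → leber; then shift: l+7=s, e+7=l, b+7=i, e+7=l, r+7=y.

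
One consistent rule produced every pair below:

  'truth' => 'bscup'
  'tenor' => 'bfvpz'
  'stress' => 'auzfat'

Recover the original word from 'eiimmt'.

whales

A repeating key of period 2 is used — shifts +8, +1 over and over.
Reversing it on eiimmt: e−8=w, i−1=h, i−8=a, m−1=l, m−8=e, t−1=s.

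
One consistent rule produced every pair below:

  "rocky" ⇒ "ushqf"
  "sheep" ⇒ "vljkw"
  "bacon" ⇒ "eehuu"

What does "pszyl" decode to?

In rocky: r→u is +3, o→s is +4, c→h is +5, k→q is +6 — the shift increases by 1 each position. Each letter shifts forward by (position + 3), i.e. 3, 4, 5, … — the shift grows by one for each successive letter.
Reversing it on pszyl: p−3=m, s−4=o, z−5=u, y−6=s, l−7=e.

mouse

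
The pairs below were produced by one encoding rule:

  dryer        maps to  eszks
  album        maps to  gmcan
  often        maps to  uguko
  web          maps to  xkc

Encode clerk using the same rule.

The shift depends on letter class: consonant d→e is +1, but vowel e→k is +6. Two shifts are in play — +6 for a/e/i/o/u, +1 for every other letter.
For clerk: c(cons)+1=d, l(cons)+1=m, e(vowel)+6=k, r(cons)+1=s, k(cons)+1=l.

dmksl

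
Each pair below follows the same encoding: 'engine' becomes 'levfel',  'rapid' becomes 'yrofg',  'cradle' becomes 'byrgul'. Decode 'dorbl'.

space

e(4)→l(11) and n(13)→e(4) fit y≡5x+17 (mod 26); the inverse of 5 mod 26 is 21. Treating letters as 0–25, the rule is x ↦ 5x + 17 (mod 26).
Decoding dorbl: d(3)→21·(3−17)≡18=s; o(14)→21·(14−17)≡15=p; r(17)→21·(17−17)≡0=a; b(1)→21·(1−17)≡2=c; l(11)→21·(11−17)≡4=e (all mod 26).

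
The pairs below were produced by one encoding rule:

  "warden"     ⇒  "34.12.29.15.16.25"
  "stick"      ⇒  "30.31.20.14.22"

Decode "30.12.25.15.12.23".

sandal

w is letter #23 and maps to 34: an offset of 11. Letters become their 1-based position plus 11 (so a→12, b→13, …).
Decoding 30.12.25.15.12.23: 30→(30−11)÷1=19=s, 12→(12−11)÷1=1=a, 25→(25−11)÷1=14=n, 15→(15−11)÷1=4=d, 12→(12−11)÷1=1=a, 23→(23−11)÷1=12=l.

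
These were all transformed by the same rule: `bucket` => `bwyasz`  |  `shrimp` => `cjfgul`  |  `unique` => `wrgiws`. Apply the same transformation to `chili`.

b(1)→b(1) and u(20)→w(22) fit y≡23x+4 (mod 26); the inverse of 23 mod 26 is 17. Treating letters as 0–25, the rule is x ↦ 23x + 4 (mod 26).
Applying it to chili: c(2)→23·2+4≡24=y; h(7)→23·7+4≡9=j; i(8)→23·8+4≡6=g; l(11)→23·11+4≡23=x; i(8)→23·8+4≡6=g (all mod 26).

yjgxg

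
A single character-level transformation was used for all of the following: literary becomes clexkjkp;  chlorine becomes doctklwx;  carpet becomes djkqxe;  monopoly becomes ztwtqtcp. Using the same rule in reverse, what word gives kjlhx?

raise

l(11)→c(2) and i(8)→l(11) fit y≡23x+9 (mod 26); the inverse of 23 mod 26 is 17. Each letter's alphabet position (a=0..z=25) is mapped through 23·x+9 mod 26 — an affine cipher.
Decoding kjlhx: k(10)→17·(10−9)≡17=r; j(9)→17·(9−9)≡0=a; l(11)→17·(11−9)≡8=i; h(7)→17·(7−9)≡18=s; x(23)→17·(23−9)≡4=e (all mod 26).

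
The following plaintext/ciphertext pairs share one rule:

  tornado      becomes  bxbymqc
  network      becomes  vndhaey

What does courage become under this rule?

The shift increases by 1 at each position, starting from +8: 8, 9, 10, ….
Applying it to courage: c+8=k, o+9=x, u+10=e, r+11=c, a+12=m, g+13=t, e+14=s.

kxecmts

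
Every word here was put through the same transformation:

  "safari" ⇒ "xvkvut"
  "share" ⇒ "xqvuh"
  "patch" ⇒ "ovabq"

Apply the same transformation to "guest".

ndhxa

s(18)→x(23) and a(0)→v(21) fit y≡3x+21 (mod 26); the inverse of 3 mod 26 is 9. Treating letters as 0–25, the rule is x ↦ 3x + 21 (mod 26).
Applying it to guest: g(6)→3·6+21≡13=n; u(20)→3·20+21≡3=d; e(4)→3·4+21≡7=h; s(18)→3·18+21≡23=x; t(19)→3·19+21≡0=a (all mod 26).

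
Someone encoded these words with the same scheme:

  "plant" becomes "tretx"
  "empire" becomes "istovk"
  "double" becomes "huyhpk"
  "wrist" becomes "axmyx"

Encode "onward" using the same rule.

stagvj

Shifts by position in plant: pos 0: p→t (+4), pos 1: l→r (+6), pos 2: a→e (+4), pos 3: n→t (+6) — repeating every 2. The shifts repeat in a cycle of length 2: positions 0,1,… shift by +4, +6, then the pattern repeats.
Applying it to onward: o+4=s, n+6=t, w+4=a, a+6=g, r+4=v, d+6=j.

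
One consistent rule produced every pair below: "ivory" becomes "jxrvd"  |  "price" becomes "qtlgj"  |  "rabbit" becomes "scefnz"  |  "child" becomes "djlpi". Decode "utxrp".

trunk

Each letter shifts forward by (position + 1), i.e. 1, 2, 3, … — the shift grows by one for each successive letter.
Decoding utxrp: u−1=t, t−2=r, x−3=u, r−4=n, p−5=k.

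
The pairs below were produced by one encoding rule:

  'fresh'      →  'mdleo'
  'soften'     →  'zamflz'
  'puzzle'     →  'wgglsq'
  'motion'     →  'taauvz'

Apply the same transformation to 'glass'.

nxhez

Shifts by position in fresh: pos 0: f→m (+7), pos 1: r→d (+12), pos 2: e→l (+7), pos 3: s→e (+12) — repeating every 2. It's a Vigenère-style cipher with numeric key [7,12]: position i shifts by key[i mod 2].
On glass: g+7=n, l+12=x, a+7=h, s+12=e, s+7=z.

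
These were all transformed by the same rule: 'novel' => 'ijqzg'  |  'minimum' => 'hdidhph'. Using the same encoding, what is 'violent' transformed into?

Compare letters: n→i is +21, o→j is +21, v→q is +21 — a constant shift. Every letter moves 21 places later in the alphabet, wrapping around z→a.
Applying it to violent: v+21=q, i+21=d, o+21=j, l+21=g, e+21=z, n+21=i, t+21=o.

qdjgzio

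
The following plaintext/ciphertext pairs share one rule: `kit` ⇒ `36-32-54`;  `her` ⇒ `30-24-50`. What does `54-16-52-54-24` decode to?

k(#11)→36 and i(#9)→32: differences scale by 2, so n = 2·pos + 14. Each letter becomes 2×(its alphabet position, a=1..z=26) + 14.
Undoing it on 54-16-52-54-24: 54→(54−14)÷2=20=t, 16→(16−14)÷2=1=a, 52→(52−14)÷2=19=s, 54→(54−14)÷2=20=t, 24→(24−14)÷2=5=e.

taste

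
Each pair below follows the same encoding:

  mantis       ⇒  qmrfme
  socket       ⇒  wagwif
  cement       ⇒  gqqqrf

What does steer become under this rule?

The shifts repeat in a cycle of length 2: positions 0,1,… shift by +4, +12, then the pattern repeats.
On steer: s+4=w, t+12=f, e+4=i, e+12=q, r+4=v.

wfiqv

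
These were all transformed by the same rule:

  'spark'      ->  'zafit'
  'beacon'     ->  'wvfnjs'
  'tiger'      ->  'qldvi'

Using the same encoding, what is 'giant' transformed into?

dlfsq

s(18)→z(25) and p(15)→a(0) fit y≡17x+5 (mod 26); the inverse of 17 mod 26 is 23. This is an affine cipher: with a=0,…,z=25, each position x becomes (17x+5) mod 26.
On giant: g(6)→17·6+5≡3=d; i(8)→17·8+5≡11=l; a(0)→17·0+5≡5=f; n(13)→17·13+5≡18=s; t(19)→17·19+5≡16=q (all mod 26).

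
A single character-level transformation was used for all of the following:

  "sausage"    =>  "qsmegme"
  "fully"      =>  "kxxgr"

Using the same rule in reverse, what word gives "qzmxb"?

plane

The output letters match the input read backwards, each shifted +12: sausage reversed is egasuas. The word is reversed, then every letter is shifted forward by 12.
Reversing it on qzmxb: shift back: q−12=e, z−12=n, m−12=a, x−12=l, b−12=p → enalp; then reverse → plane.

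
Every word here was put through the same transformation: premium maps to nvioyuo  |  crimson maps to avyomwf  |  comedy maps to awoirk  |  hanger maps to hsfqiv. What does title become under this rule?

dydxi

Treating letters as 0–25, the rule is x ↦ 17x + 18 (mod 26).
On title: t(19)→17·19+18≡3=d; i(8)→17·8+18≡24=y; t(19)→17·19+18≡3=d; l(11)→17·11+18≡23=x; e(4)→17·4+18≡8=i (all mod 26).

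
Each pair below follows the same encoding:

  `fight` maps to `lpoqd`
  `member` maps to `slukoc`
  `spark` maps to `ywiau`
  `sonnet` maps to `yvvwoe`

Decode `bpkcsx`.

victim

In fight: f→l is +6, i→p is +7, g→o is +8, h→q is +9 — the shift increases by 1 each position. Each letter shifts forward by (position + 6), i.e. 6, 7, 8, … — the shift grows by one for each successive letter.
Reversing it on bpkcsx: b−6=v, p−7=i, k−8=c, c−9=t, s−10=i, x−11=m.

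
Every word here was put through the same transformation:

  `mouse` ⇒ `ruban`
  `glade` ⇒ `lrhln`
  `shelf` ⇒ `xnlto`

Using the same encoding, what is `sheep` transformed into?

In mouse: m→r is +5, o→u is +6, u→b is +7, s→a is +8 — the shift increases by 1 each position. Each letter shifts forward by (position + 5), i.e. 5, 6, 7, … — the shift grows by one for each successive letter.
Applying it to sheep: s+5=x, h+6=n, e+7=l, e+8=m, p+9=y.

xnlmy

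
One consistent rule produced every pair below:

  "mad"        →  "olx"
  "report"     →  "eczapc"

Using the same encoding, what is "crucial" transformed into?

wltnfcn

The output letters match the input read backwards, each shifted +11: mad reversed is dam. The word is reversed, then every letter is shifted forward by 11.
Applying it to crucial: reverse → laicurc; then shift: l+11=w, a+11=l, i+11=t, c+11=n, u+11=f, r+11=c, c+11=n.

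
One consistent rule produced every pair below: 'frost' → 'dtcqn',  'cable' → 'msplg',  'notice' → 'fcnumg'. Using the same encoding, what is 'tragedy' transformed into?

ntsagjy

f(5)→d(3) and r(17)→t(19) fit y≡23x+18 (mod 26); the inverse of 23 mod 26 is 17. Each letter's alphabet position (a=0..z=25) is mapped through 23·x+18 mod 26 — an affine cipher.
On tragedy: t(19)→23·19+18≡13=n; r(17)→23·17+18≡19=t; a(0)→23·0+18≡18=s; g(6)→23·6+18≡0=a; e(4)→23·4+18≡6=g; d(3)→23·3+18≡9=j; y(24)→23·24+18≡24=y (all mod 26).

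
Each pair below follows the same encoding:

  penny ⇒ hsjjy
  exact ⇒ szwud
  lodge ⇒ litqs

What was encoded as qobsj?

p(15)→h(7) and e(4)→s(18) fit y≡25x+22 (mod 26); the inverse of 25 mod 26 is 25. This is an affine cipher: with a=0,…,z=25, each position x becomes (25x+22) mod 26.
Undoing it on qobsj: q(16)→25·(16−22)≡6=g; o(14)→25·(14−22)≡8=i; b(1)→25·(1−22)≡21=v; s(18)→25·(18−22)≡4=e; j(9)→25·(9−22)≡13=n (all mod 26).

given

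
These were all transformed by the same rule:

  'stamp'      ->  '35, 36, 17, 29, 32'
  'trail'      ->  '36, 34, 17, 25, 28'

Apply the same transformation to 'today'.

36, 31, 20, 17, 41

s is letter #19 and maps to 35: an offset of 16. The number is (letter's place in the alphabet, a=1) + 16.
On today: t=20→36, o=15→31, d=4→20, a=1→17, y=25→41.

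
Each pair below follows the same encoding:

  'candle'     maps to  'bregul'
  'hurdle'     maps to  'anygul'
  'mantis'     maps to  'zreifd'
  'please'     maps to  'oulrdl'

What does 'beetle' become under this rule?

Treating letters as 0–25, the rule is x ↦ 5x + 17 (mod 26).
For beetle: b(1)→5·1+17≡22=w; e(4)→5·4+17≡11=l; e(4)→5·4+17≡11=l; t(19)→5·19+17≡8=i; l(11)→5·11+17≡20=u; e(4)→5·4+17≡11=l (all mod 26).

wlliul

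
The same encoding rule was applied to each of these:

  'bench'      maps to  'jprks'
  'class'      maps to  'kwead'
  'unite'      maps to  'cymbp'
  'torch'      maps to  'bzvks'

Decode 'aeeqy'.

Shifts by position in bench: pos 0: b→j (+8), pos 1: e→p (+11), pos 2: n→r (+4), pos 3: c→k (+8), pos 4: h→s (+11) — repeating every 3. The shifts repeat in a cycle of length 3: positions 0,1,… shift by +8, +11, +4, then the pattern repeats.
Undoing it on aeeqy: a−8=s, e−11=t, e−4=a, q−8=i, y−11=n.

stain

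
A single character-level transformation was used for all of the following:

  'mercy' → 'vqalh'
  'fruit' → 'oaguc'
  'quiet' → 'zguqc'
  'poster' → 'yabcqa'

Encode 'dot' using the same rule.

The shift depends on letter class: consonant m→v is +9, but vowel e→q is +12. The rule splits by letter class: vowels +12, consonants +9.
For dot: d(cons)+9=m, o(vowel)+12=a, t(cons)+9=c.

mac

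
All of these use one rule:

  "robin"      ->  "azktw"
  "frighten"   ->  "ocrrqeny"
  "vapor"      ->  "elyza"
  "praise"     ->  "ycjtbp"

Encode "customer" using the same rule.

lfbexxnc

Shifts by position in robin: pos 0: r→a (+9), pos 1: o→z (+11), pos 2: b→k (+9), pos 3: i→t (+11) — repeating every 2. A repeating key of period 2 is used — shifts +9, +11 over and over.
For customer: c+9=l, u+11=f, s+9=b, t+11=e, o+9=x, m+11=x, e+9=n, r+11=c.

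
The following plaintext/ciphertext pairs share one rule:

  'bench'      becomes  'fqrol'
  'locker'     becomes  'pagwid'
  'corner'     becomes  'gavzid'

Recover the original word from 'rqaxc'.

newly

Shifts by position in bench: pos 0: b→f (+4), pos 1: e→q (+12), pos 2: n→r (+4), pos 3: c→o (+12) — repeating every 2. The shifts repeat in a cycle of length 2: positions 0,1,… shift by +4, +12, then the pattern repeats.
Decoding rqaxc: r−4=n, q−12=e, a−4=w, x−12=l, c−4=y.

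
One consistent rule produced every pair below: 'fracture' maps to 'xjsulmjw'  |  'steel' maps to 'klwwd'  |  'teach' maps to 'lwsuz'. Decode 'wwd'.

Compare letters: f→x is +18, r→j is +18, a→s is +18 — a constant shift. Every letter moves 18 places later in the alphabet, wrapping around z→a.
Undoing it on wwd: w−18=e, w−18=e, d−18=l.

eel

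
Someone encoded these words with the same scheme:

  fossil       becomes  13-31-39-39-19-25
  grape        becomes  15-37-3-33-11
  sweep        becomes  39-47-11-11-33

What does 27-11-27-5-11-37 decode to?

The formula is n = 2×(alphabet index, a=1) + 1.
Reversing it on 27-11-27-5-11-37: 27→(27−1)÷2=13=m, 11→(11−1)÷2=5=e, 27→(27−1)÷2=13=m, 5→(5−1)÷2=2=b, 11→(11−1)÷2=5=e, 37→(37−1)÷2=18=r.

member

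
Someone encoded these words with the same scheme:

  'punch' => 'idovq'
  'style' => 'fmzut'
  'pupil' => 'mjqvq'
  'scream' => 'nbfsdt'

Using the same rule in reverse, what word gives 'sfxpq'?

power

Two steps: reverse the string, then apply a Caesar shift of +1.
Undoing it on sfxpq: shift back: s−1=r, f−1=e, x−1=w, p−1=o, q−1=p → rewop; then reverse → power.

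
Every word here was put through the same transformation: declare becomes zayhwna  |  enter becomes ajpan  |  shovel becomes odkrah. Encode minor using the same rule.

Every letter moves 22 places later in the alphabet, wrapping around z→a.
Applying it to minor: m+22=i, i+22=e, n+22=j, o+22=k, r+22=n.

iejkn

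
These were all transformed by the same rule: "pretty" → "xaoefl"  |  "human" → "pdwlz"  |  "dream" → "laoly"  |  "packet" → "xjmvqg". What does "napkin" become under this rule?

vjzvua

In pretty: p→x is +8, r→a is +9, e→o is +10, t→e is +11 — the shift increases by 1 each position. Each letter shifts forward by (position + 8), i.e. 8, 9, 10, … — the shift grows by one for each successive letter.
Applying it to napkin: n+8=v, a+9=j, p+10=z, k+11=v, i+12=u, n+13=a.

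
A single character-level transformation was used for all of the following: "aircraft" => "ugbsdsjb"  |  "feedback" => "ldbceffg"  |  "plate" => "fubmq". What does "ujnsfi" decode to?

The output letters match the input read backwards, each shifted +1: aircraft reversed is tfarcria. The word is reversed, then every letter is shifted forward by 1.
Decoding ujnsfi: shift back: u−1=t, j−1=i, n−1=m, s−1=r, f−1=e, i−1=h → timreh; then reverse → hermit.

hermit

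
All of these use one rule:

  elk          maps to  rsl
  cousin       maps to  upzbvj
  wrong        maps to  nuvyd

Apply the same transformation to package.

lnhrjhw

The word is reversed, then every letter is shifted forward by 7.
Applying it to package: reverse → egakcap; then shift: e+7=l, g+7=n, a+7=h, k+7=r, c+7=j, a+7=h, p+7=w.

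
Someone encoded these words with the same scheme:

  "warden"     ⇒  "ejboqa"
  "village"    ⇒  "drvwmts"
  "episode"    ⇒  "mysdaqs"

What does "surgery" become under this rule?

adbrqem

The shift increases by 1 at each position, starting from +8: 8, 9, 10, ….
For surgery: s+8=a, u+9=d, r+10=b, g+11=r, e+12=q, r+13=e, y+14=m.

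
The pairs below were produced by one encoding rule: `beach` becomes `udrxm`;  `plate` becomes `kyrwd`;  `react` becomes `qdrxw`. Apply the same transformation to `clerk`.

xydqv

b(1)→u(20) and e(4)→d(3) fit y≡3x+17 (mod 26); the inverse of 3 mod 26 is 9. Treating letters as 0–25, the rule is x ↦ 3x + 17 (mod 26).
On clerk: c(2)→3·2+17≡23=x; l(11)→3·11+17≡24=y; e(4)→3·4+17≡3=d; r(17)→3·17+17≡16=q; k(10)→3·10+17≡21=v (all mod 26).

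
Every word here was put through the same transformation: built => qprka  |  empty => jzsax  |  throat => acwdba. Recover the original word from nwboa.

grant

Treating letters as 0–25, the rule is x ↦ 15x + 1 (mod 26).
Undoing it on nwboa: n(13)→7·(13−1)≡6=g; w(22)→7·(22−1)≡17=r; b(1)→7·(1−1)≡0=a; o(14)→7·(14−1)≡13=n; a(0)→7·(0−1)≡19=t (all mod 26).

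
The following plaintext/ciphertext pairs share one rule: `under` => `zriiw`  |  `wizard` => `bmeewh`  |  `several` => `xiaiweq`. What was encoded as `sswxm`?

Shifts by position in under: pos 0: u→z (+5), pos 1: n→r (+4), pos 2: d→i (+5), pos 3: e→i (+4) — repeating every 2. The shifts repeat in a cycle of length 2: positions 0,1,… shift by +5, +4, then the pattern repeats.
Reversing it on sswxm: s−5=n, s−4=o, w−5=r, x−4=t, m−5=h.

north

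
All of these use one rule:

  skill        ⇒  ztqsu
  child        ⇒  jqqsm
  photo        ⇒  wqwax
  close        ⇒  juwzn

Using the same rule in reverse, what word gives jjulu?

Shifts by position in skill: pos 0: s→z (+7), pos 1: k→t (+9), pos 2: i→q (+8), pos 3: l→s (+7), pos 4: l→u (+9) — repeating every 3. The shifts repeat in a cycle of length 3: positions 0,1,… shift by +7, +9, +8, then the pattern repeats.
Decoding jjulu: j−7=c, j−9=a, u−8=m, l−7=e, u−9=l.

camel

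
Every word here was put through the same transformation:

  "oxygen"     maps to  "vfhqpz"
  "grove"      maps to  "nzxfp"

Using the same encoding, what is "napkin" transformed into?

In oxygen: o→v is +7, x→f is +8, y→h is +9, g→q is +10 — the shift increases by 1 each position. The shift increases by 1 at each position, starting from +7: 7, 8, 9, ….
For napkin: n+7=u, a+8=i, p+9=y, k+10=u, i+11=t, n+12=z.

uiyutz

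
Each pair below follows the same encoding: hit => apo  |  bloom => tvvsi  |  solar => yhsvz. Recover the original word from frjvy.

rocky

The output letters match the input read backwards, each shifted +7: hit reversed is tih. Two steps: reverse the string, then apply a Caesar shift of +7.
Undoing it on frjvy: shift back: f−7=y, r−7=k, j−7=c, v−7=o, y−7=r → ykcor; then reverse → rocky.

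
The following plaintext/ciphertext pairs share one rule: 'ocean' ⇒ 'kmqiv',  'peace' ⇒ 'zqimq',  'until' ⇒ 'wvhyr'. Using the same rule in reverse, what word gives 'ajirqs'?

whales

o(14)→k(10) and c(2)→m(12) fit y≡15x+8 (mod 26); the inverse of 15 mod 26 is 7. Treating letters as 0–25, the rule is x ↦ 15x + 8 (mod 26).
Decoding ajirqs: a(0)→7·(0−8)≡22=w; j(9)→7·(9−8)≡7=h; i(8)→7·(8−8)≡0=a; r(17)→7·(17−8)≡11=l; q(16)→7·(16−8)≡4=e; s(18)→7·(18−8)≡18=s (all mod 26).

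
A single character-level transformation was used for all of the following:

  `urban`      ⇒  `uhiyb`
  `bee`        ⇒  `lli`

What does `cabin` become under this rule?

The output letters match the input read backwards, each shifted +7: urban reversed is nabru. The word is reversed, then every letter is shifted forward by 7.
On cabin: reverse → nibac; then shift: n+7=u, i+7=p, b+7=i, a+7=h, c+7=j.

upihj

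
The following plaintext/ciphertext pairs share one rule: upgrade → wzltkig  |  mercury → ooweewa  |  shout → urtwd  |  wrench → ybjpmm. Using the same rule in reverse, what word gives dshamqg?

bicycle

Shifts by position in upgrade: pos 0: u→w (+2), pos 1: p→z (+10), pos 2: g→l (+5), pos 3: r→t (+2), pos 4: a→k (+10), pos 5: d→i (+5) — repeating every 3. The shifts repeat in a cycle of length 3: positions 0,1,… shift by +2, +10, +5, then the pattern repeats.
Undoing it on dshamqg: d−2=b, s−10=i, h−5=c, a−2=y, m−10=c, q−5=l, g−2=e.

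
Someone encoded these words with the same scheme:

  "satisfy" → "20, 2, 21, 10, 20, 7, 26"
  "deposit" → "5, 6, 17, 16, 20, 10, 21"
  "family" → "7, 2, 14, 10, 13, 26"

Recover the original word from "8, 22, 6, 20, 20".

guess

s is letter #19 and maps to 20: an offset of 1. The number is (letter's place in the alphabet, a=1) + 1.
Reversing it on 8, 22, 6, 20, 20: 8→(8−1)÷1=7=g, 22→(22−1)÷1=21=u, 6→(6−1)÷1=5=e, 20→(20−1)÷1=19=s, 20→(20−1)÷1=19=s.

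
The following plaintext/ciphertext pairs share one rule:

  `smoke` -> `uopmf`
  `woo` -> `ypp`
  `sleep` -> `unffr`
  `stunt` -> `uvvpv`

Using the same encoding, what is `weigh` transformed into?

The shift depends on letter class: consonant s→u is +2, but vowel o→p is +1. The rule splits by letter class: vowels +1, consonants +2.
On weigh: w(cons)+2=y, e(vowel)+1=f, i(vowel)+1=j, g(cons)+2=i, h(cons)+2=j.

yfjij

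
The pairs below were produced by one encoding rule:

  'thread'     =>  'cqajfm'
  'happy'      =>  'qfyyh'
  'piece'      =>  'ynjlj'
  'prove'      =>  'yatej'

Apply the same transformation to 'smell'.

Vowels shift forward by 5 and consonants shift forward by 9.
On smell: s(cons)+9=b, m(cons)+9=v, e(vowel)+5=j, l(cons)+9=u, l(cons)+9=u.

bvjuu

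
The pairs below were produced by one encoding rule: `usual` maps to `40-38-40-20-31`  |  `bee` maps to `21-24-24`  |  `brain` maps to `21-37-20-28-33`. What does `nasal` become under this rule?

u is letter #21 and maps to 40: an offset of 19. Each letter is replaced by its alphabet position (a=1..z=26) + 19.
For nasal: n=14→33, a=1→20, s=19→38, a=1→20, l=12→31.

33-20-38-20-31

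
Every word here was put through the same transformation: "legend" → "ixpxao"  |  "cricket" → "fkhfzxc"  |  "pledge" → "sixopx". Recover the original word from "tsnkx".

spare

Each letter's alphabet position (a=0..z=25) is mapped through 9·x+13 mod 26 — an affine cipher.
Undoing it on tsnkx: t(19)→3·(19−13)≡18=s; s(18)→3·(18−13)≡15=p; n(13)→3·(13−13)≡0=a; k(10)→3·(10−13)≡17=r; x(23)→3·(23−13)≡4=e (all mod 26).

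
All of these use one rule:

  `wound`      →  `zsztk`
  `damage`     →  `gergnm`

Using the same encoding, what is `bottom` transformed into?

esyzvu

The shift increases by 1 at each position, starting from +3: 3, 4, 5, ….
For bottom: b+3=e, o+4=s, t+5=y, t+6=z, o+7=v, m+8=u.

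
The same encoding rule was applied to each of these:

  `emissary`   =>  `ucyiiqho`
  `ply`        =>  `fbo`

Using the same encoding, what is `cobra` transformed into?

serhq

Compare letters: e→u is +16, m→c is +16, i→y is +16 — a constant shift. It's a constant shift of +16 (ROT16).
On cobra: c+16=s, o+16=e, b+16=r, r+16=h, a+16=q.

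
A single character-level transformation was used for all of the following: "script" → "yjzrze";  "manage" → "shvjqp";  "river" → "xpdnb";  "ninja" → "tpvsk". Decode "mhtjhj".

galaxy

Each letter shifts forward by (position + 6), i.e. 6, 7, 8, … — the shift grows by one for each successive letter.
Undoing it on mhtjhj: m−6=g, h−7=a, t−8=l, j−9=a, h−10=x, j−11=y.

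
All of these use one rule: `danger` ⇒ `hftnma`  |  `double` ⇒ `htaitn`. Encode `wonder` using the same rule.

Each letter shifts forward by (position + 4), i.e. 4, 5, 6, … — the shift grows by one for each successive letter.
Applying it to wonder: w+4=a, o+5=t, n+6=t, d+7=k, e+8=m, r+9=a.

attkma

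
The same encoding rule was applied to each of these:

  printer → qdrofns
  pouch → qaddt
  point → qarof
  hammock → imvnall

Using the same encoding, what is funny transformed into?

It's a Vigenère-style cipher with numeric key [1,12,9]: position i shifts by key[i mod 3].
For funny: f+1=g, u+12=g, n+9=w, n+1=o, y+12=k.

ggwok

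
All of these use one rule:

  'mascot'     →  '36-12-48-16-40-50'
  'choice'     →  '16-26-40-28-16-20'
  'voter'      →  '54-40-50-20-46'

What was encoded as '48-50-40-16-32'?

m(#13)→36 and a(#1)→12: differences scale by 2, so n = 2·pos + 10. With a=1..z=26, the number is 2·pos + 10.
Reversing it on 48-50-40-16-32: 48→(48−10)÷2=19=s, 50→(50−10)÷2=20=t, 40→(40−10)÷2=15=o, 16→(16−10)÷2=3=c, 32→(32−10)÷2=11=k.

stock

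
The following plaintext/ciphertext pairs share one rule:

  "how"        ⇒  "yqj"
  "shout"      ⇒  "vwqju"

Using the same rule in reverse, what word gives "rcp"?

nap

The output letters match the input read backwards, each shifted +2: how reversed is woh. Read the word backwards and shift each letter +2.
Reversing it on rcp: shift back: r−2=p, c−2=a, p−2=n → pan; then reverse → nap.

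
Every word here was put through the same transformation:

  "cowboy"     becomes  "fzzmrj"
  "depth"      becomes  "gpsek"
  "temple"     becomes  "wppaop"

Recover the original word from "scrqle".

Shifts by position in cowboy: pos 0: c→f (+3), pos 1: o→z (+11), pos 2: w→z (+3), pos 3: b→m (+11) — repeating every 2. The shifts repeat in a cycle of length 2: positions 0,1,… shift by +3, +11, then the pattern repeats.
Undoing it on scrqle: s−3=p, c−11=r, r−3=o, q−11=f, l−3=i, e−11=t.

profit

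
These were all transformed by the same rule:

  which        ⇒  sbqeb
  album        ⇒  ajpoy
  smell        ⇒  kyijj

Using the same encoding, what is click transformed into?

w(22)→s(18) and h(7)→b(1) fit y≡15x+0 (mod 26); the inverse of 15 mod 26 is 7. Each letter's alphabet position (a=0..z=25) is mapped through 15·x+0 mod 26 — an affine cipher.
Applying it to click: c(2)→15·2+0≡4=e; l(11)→15·11+0≡9=j; i(8)→15·8+0≡16=q; c(2)→15·2+0≡4=e; k(10)→15·10+0≡20=u (all mod 26).

ejqeu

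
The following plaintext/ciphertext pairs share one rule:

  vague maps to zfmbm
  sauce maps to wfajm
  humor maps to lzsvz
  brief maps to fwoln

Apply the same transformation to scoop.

In vague: v→z is +4, a→f is +5, g→m is +6, u→b is +7 — the shift increases by 1 each position. Each letter shifts forward by (position + 4), i.e. 4, 5, 6, … — the shift grows by one for each successive letter.
Applying it to scoop: s+4=w, c+5=h, o+6=u, o+7=v, p+8=x.

whuvx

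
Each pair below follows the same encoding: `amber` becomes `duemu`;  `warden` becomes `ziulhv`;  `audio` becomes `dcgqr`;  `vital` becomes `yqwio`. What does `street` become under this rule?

vbumhb

Shifts by position in amber: pos 0: a→d (+3), pos 1: m→u (+8), pos 2: b→e (+3), pos 3: e→m (+8) — repeating every 2. The shifts repeat in a cycle of length 2: positions 0,1,… shift by +3, +8, then the pattern repeats.
For street: s+3=v, t+8=b, r+3=u, e+8=m, e+3=h, t+8=b.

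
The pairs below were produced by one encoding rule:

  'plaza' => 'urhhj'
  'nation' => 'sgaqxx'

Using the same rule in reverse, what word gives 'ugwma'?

In plaza: p→u is +5, l→r is +6, a→h is +7, z→h is +8 — the shift increases by 1 each position. The shift increases by 1 at each position, starting from +5: 5, 6, 7, ….
Decoding ugwma: u−5=p, g−6=a, w−7=p, m−8=e, a−9=r.

paper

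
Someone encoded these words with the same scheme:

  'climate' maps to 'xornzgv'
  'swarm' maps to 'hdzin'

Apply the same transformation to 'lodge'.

Each letter is replaced by its mirror in the alphabet: a↔z, b↔y, c↔x, and so on (the Atbash cipher).
On lodge: l↔o, o↔l, d↔w, g↔t, e↔v.

olwtv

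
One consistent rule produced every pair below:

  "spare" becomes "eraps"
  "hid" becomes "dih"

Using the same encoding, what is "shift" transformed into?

The word is simply reversed.
Applying it to shift: reverse → tfihs.

tfihs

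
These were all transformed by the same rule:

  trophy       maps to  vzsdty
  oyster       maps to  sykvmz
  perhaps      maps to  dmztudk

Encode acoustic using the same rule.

uqsgkveq

t(19)→v(21) and r(17)→z(25) fit y≡11x+20 (mod 26); the inverse of 11 mod 26 is 19. This is an affine cipher: with a=0,…,z=25, each position x becomes (11x+20) mod 26.
Applying it to acoustic: a(0)→11·0+20≡20=u; c(2)→11·2+20≡16=q; o(14)→11·14+20≡18=s; u(20)→11·20+20≡6=g; s(18)→11·18+20≡10=k; t(19)→11·19+20≡21=v; i(8)→11·8+20≡4=e; c(2)→11·2+20≡16=q (all mod 26).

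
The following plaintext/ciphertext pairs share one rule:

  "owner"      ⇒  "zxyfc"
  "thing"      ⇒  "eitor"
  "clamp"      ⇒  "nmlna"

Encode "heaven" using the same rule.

sflwpo

Shifts by position in owner: pos 0: o→z (+11), pos 1: w→x (+1), pos 2: n→y (+11), pos 3: e→f (+1) — repeating every 2. It's a Vigenère-style cipher with numeric key [11,1]: position i shifts by key[i mod 2].
On heaven: h+11=s, e+1=f, a+11=l, v+1=w, e+11=p, n+1=o.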